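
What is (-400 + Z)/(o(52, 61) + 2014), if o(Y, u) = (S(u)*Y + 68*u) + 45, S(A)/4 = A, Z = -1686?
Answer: -2086/18895 ≈ -0.11040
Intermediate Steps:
S(A) = 4*A
o(Y, u) = 45 + 68*u + 4*Y*u (o(Y, u) = ((4*u)*Y + 68*u) + 45 = (4*Y*u + 68*u) + 45 = (68*u + 4*Y*u) + 45 = 45 + 68*u + 4*Y*u)
(-400 + Z)/(o(52, 61) + 2014) = (-400 - 1686)/((45 + 68*61 + 4*52*61) + 2014) = -2086/((45 + 4148 + 12688) + 2014) = -2086/(16881 + 2014) = -2086/18895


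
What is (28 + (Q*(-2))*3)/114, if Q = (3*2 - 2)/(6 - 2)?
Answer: 11/57 ≈ 0.19298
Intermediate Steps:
Q = 1 (Q = (6 - 2)/4 = 4*(1/4) = 1)
(28 + (Q*(-2))*3)/114 = (28 + (1*(-2))*3)/114 = (28 - 2*3)*(1/114) = (28 - 6)*(1/114) = 22*(1/114) = 11/57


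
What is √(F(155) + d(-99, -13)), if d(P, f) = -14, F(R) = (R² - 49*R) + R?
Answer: √16571 ≈ 128.73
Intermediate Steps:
F(R) = R² - 48*R
√(F(155) + d(-99, -13)) = √(155*(-48 + 155) - 14) = √(155*107 - 14) = √(16585 - 14) = √16571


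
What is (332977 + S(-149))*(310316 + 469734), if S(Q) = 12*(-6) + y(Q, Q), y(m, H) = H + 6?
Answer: 259570998100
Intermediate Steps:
y(m, H) = 6 + H
S(Q) = -66 + Q (S(Q) = 12*(-6) + (6 + Q) = -72 + (6 + Q) = -66 + Q)
(332977 + S(-149))*(310316 + 469734) = (332977 + (-66 - 149))*(310316 + 469734) = (332977 - 215)*780050 = 332762*780050 = 259570998100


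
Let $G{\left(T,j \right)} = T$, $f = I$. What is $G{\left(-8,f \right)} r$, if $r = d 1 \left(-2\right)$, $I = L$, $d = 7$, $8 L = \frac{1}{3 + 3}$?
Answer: $112$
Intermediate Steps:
$L = \frac{1}{48}$ ($L = \frac{1}{8 \left(3 + 3\right)} = \frac{1}{8 \cdot 6} = \frac{1}{8} \cdot \frac{1}{6} = \frac{1}{48} \approx 0.020833$)
$I = \frac{1}{48} \approx 0.020833$
$f = \frac{1}{48} \approx 0.020833$
$r = -14$ ($r = 7 \cdot 1 \left(-2\right) = 7 \left(-2\right) = -14$)
$G{\left(-8,f \right)} r = \left(-8\right) \left(-14\right) = 112$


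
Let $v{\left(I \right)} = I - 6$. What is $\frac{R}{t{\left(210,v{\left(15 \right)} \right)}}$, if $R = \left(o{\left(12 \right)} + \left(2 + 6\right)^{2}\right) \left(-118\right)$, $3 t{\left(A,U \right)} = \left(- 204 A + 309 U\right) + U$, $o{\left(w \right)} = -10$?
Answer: $\frac{1062}{2225} \approx 0.4773$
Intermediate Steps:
$v{\left(I \right)} = -6 + I$
$t{\left(A,U \right)} = - 68 A + \frac{310 U}{3}$ ($t{\left(A,U \right)} = \frac{\left(- 204 A + 309 U\right) + U}{3} = \frac{- 204 A + 310 U}{3} = - 68 A + \frac{310 U}{3}$)
$R = -6372$ ($R = \left(-10 + \left(2 + 6\right)^{2}\right) \left(-118\right) = \left(-10 + 8^{2}\right) \left(-118\right) = \left(-10 + 64\right) \left(-118\right) = 54 \left(-118\right) = -6372$)
$\frac{R}{t{\left(210,v{\left(15 \right)} \right)}} = - \frac{6372}{\left(-68\right) 210 + \frac{310 \left(-6 + 15\right)}{3}} = - \frac{6372}{-14280 + \frac{310}{3} \cdot 9} = - \frac{6372}{-14280 + 930} = - \frac{6372}{-13350} = \left(-6372\right) \left(- \frac{1}{13350}\right) = \frac{1062}{2225}$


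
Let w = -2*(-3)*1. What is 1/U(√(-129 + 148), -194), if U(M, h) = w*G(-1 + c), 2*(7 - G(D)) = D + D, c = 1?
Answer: 1/42 ≈ 0.023810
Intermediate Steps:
G(D) = 7 - D (G(D) = 7 - (D + D)/2 = 7 - D)
w = 6 (w = 6*1 = 6)
U(M, h) = 42 (U(M, h) = 6*(7 - (-1 + 1)) = 6*(7 - 1*0) = 6*(7 + 0) = 6*7 = 42)
1/U(√(-129 + 148), -194) = 1/42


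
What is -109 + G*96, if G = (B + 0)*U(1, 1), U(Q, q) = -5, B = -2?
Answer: 851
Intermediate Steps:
G = 10 (G = (-2 + 0)*(-5) = -2*(-5) = 10)
-109 + G*96 = -109 + 10*96 = -109 + 960 = 851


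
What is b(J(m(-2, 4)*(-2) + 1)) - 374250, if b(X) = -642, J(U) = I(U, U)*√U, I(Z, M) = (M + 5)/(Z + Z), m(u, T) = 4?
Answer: -374892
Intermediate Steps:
I(Z, M) = (5 + M)/(2*Z) (I(Z, M) = (5 + M)/((2*Z)) = (5 + M)*(1/(2*Z)) = (5 + M)/(2*Z))
J(U) = (5 + U)/(2*√U) (J(U) = ((5 + U)/(2*U))*√U = (5 + U)/(2*√U))
b(J(m(-2, 4)*(-2) + 1)) - 374250 = -642 - 374250 = -374892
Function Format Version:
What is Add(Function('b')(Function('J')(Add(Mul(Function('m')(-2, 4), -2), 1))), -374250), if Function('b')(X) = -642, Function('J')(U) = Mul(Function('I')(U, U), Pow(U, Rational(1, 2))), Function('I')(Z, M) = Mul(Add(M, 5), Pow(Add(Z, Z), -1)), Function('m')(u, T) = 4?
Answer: -374892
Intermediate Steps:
Function('I')(Z, M) = Mul(Rational(1, 2), Pow(Z, -1), Add(5, M)) (Function('I')(Z, M) = Mul(Add(5, M), Pow(Mul(2, Z), -1)) = Mul(Add(5, M), Mul(Rational(1, 2), Pow(Z, -1))) = Mul(Rational(1, 2), Pow(Z, -1), Add(5, M)))
Function('J')(U) = Mul(Rational(1, 2), Pow(U, Rational(-1, 2)), Add(5, U)) (Function('J')(U) = Mul(Mul(Rational(1, 2), Pow(U, -1), Add(5, U)), Pow(U, Rational(1, 2))) = Mul(Rational(1, 2), Pow(U, Rational(-1, 2)), Add(5, U)))
Add(Function('b')(Function('J')(Add(Mul(Function('m')(-2, 4), -2), 1))), -374250) = Add(-642, -374250) = -374892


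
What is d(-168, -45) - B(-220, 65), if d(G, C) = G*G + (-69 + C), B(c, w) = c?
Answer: 28330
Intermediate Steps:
d(G, C) = -69 + C + G**2 (d(G, C) = G**2 + (-69 + C) = -69 + C + G**2)
d(-168, -45) - B(-220, 65) = (-69 - 45 + (-168)**2) - 1*(-220) = (-69 - 45 + 28224) + 220 = 28110 + 220 = 28330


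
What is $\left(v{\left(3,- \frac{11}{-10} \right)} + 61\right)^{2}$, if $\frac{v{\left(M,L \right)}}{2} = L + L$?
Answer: $\frac{106929}{25} \approx 4277.2$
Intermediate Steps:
$v{\left(M,L \right)} = 4 L$ ($v{\left(M,L \right)} = 2 \left(L + L\right) = 2 \cdot 2 L = 4 L$)
$\left(v{\left(3,- \frac{11}{-10} \right)} + 61\right)^{2} = \left(4 \left(- \frac{11}{-10}\right) + 61\right)^{2} = \left(4 \left(\left(-11\right) \left(- \frac{1}{10}\right)\right) + 61\right)^{2} = \left(4 \cdot \frac{11}{10} + 61\right)^{2} = \left(\frac{22}{5} + 61\right)^{2} = \left(\frac{327}{5}\right)^{2} = \frac{106929}{25}$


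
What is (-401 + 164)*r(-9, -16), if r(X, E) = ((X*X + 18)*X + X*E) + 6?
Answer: 175617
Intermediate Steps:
r(X, E) = 6 + E*X + X*(18 + X**2) (r(X, E) = ((X**2 + 18)*X + E*X) + 6 = ((18 + X**2)*X + E*X) + 6 = (X*(18 + X**2) + E*X) + 6 = (E*X + X*(18 + X**2)) + 6 = 6 + E*X + X*(18 + X**2))
(-401 + 164)*r(-9, -16) = (-401 + 164)*(6 + (-9)**3 + 18*(-9) - 16*(-9)) = -237*(6 - 729 - 162 + 144) = -237*(-741) = 175617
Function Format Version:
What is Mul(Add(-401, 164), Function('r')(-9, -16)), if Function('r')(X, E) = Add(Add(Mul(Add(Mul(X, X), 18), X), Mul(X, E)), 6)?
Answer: 175617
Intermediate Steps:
Function('r')(X, E) = Add(6, Mul(E, X), Mul(X, Add(18, Pow(X, 2)))) (Function('r')(X, E) = Add(Add(Mul(Add(Pow(X, 2), 18), X), Mul(E, X)), 6) = Add(Add(Mul(Add(18, Pow(X, 2)), X), Mul(E, X)), 6) = Add(Add(Mul(X, Add(18, Pow(X, 2))), Mul(E, X)), 6) = Add(Add(Mul(E, X), Mul(X, Add(18, Pow(X, 2)))), 6) = Add(6, Mul(E, X), Mul(X, Add(18, Pow(X, 2)))))
Mul(Add(-401, 164), Function('r')(-9, -16)) = Mul(Add(-401, 164), Add(6, Pow(-9, 3), Mul(18, -9), Mul(-16, -9))) = Mul(-237, Add(6, -729, -162, 144)) = Mul(-237, -741) = 175617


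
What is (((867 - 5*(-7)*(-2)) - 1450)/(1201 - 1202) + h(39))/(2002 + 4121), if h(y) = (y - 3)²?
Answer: 1949/6123 ≈ 0.31831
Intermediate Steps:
h(y) = (-3 + y)²
(((867 - 5*(-7)*(-2)) - 1450)/(1201 - 1202) + h(39))/(2002 + 4121) = (((867 - 5*(-7)*(-2)) - 1450)/(1201 - 1202) + (-3 + 39)²)/(2002 + 4121) = (((867 + 35*(-2)) - 1450)/(-1) + 36²)/6123 = (((867 - 70) - 1450)*(-1) + 1296)*(1/6123) = ((797 - 1450)*(-1) + 1296)*(1/6123) = (-653*(-1) + 1296)*(1/6123) = (653 + 1296)*(1/6123) = 1949*(1/6123) = 1949/6123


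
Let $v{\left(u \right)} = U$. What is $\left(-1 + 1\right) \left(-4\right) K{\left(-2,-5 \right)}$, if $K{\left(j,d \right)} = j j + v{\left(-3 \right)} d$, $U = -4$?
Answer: $0$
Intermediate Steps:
$v{\left(u \right)} = -4$
$K{\left(j,d \right)} = j^{2} - 4 d$ ($K{\left(j,d \right)} = j j - 4 d = j^{2} - 4 d$)
$\left(-1 + 1\right) \left(-4\right) K{\left(-2,-5 \right)} = \left(-1 + 1\right) \left(-4\right) \left(\left(-2\right)^{2} - -20\right) = 0 \left(-4\right) \left(4 + 20\right) = 0 \cdot 24 = 0$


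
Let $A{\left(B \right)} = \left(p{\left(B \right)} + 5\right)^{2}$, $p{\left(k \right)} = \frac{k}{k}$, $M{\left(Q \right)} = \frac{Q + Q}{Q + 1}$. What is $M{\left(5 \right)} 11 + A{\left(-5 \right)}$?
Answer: $\frac{163}{3} \approx 54.333$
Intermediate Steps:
$M{\left(Q \right)} = \frac{2 Q}{1 + Q}$
$p{\left(k \right)} = 1$
$A{\left(B \right)} = 36$ ($A{\left(B \right)} = \left(1 + 5\right)^{2} = 6^{2} = 36$)
$M{\left(5 \right)} 11 + A{\left(-5 \right)} = 2 \cdot 5 \frac{1}{1 + 5} \cdot 11 + 36 = 2 \cdot 5 \cdot \frac{1}{6} \cdot 11 + 36 = \frac{5}{3} \cdot 11 + 36 = \frac{55}{3} + 36 = \frac{163}{3}$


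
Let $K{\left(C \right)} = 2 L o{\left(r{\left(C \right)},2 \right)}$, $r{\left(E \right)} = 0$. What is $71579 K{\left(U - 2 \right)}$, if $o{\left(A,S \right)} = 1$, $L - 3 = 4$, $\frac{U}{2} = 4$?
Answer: $1002106$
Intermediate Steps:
$U = 8$ ($U = 2 \cdot 4 = 8$)
$L = 7$ ($L = 3 + 4 = 7$)
$K{\left(C \right)} = 14$ ($K{\left(C \right)} = 2 \cdot 7 \cdot 1 = 14 \cdot 1 = 14$)
$71579 K{\left(U - 2 \right)} = 71579 \cdot 14 = 1002106$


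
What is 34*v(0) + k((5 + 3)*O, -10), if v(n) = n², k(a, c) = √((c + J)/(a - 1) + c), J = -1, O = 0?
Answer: 1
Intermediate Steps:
k(a, c) = √(c + (-1 + c)/(-1 + a)) (k(a, c) = √((c - 1)/(a - 1) + c) = √((-1 + c)/(-1 + a) + c) = √(c + (-1 + c)/(-1 + a)))
34*v(0) + k((5 + 3)*O, -10) = 34*0² + √((-1 + ((5 + 3)*0)*(-10))/(-1 + (5 + 3)*0)) = 34*0 + √((-1 + (8*0)*(-10))/(-1 + 8*0)) = 0 + √((-1 + 0*(-10))/(-1 + 0)) = 0 + √((-1 + 0)/(-1)) = 0 + √(-1*(-1)) = 0 + √1 = 0 + 1 = 1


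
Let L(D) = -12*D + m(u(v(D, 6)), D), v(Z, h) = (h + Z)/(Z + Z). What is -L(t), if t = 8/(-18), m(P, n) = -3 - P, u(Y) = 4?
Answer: 5/3 ≈ 1.6667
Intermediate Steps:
v(Z, h) = (Z + h)/(2*Z) (v(Z, h) = (Z + h)/((2*Z)) = (Z + h)*(1/(2*Z)) = (Z + h)/(2*Z))
t = -4/9 (t = 8*(-1/18) = -4/9 ≈ -0.44444)
L(D) = -7 - 12*D (L(D) = -12*D + (-3 - 1*4) = -12*D + (-3 - 4) = -12*D - 7 = -7 - 12*D)
-L(t) = -(-7 - 12*(-4/9)) = -(-7 + 16/3) = -1*(-5/3) = 5/3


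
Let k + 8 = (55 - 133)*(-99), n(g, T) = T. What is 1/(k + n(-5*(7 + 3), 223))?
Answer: 1/7937 ≈ 0.00012599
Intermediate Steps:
k = 7714 (k = -8 + (55 - 133)*(-99) = -8 - 78*(-99) = -8 + 7722 = 7714)
1/(k + n(-5*(7 + 3), 223)) = 1/(7714 + 223) = 1/7937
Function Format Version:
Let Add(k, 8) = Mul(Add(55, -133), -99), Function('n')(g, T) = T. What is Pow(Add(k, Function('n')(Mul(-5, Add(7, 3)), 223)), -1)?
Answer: Rational(1, 7937) ≈ 0.00012599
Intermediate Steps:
k = 7714 (k = Add(-8, Mul(Add(55, -133), -99)) = Add(-8, Mul(-78, -99)) = Add(-8, 7722) = 7714)
Pow(Add(k, Function('n')(Mul(-5, Add(7, 3)), 223)), -1) = Pow(Add(7714, 223), -1) = Pow(7937, -1) = Rational(1, 7937)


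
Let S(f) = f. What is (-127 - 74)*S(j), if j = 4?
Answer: -804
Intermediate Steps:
(-127 - 74)*S(j) = (-127 - 74)*4 = -201*4 = -804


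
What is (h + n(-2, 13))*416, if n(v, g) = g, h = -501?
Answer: -203008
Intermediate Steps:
(h + n(-2, 13))*416 = (-501 + 13)*416 = -488*416 = -203008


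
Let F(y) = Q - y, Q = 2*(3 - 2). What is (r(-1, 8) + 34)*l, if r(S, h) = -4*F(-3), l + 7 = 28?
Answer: 294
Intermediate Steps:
l = 21 (l = -7 + 28 = 21)
Q = 2 (Q = 2*1 = 2)
F(y) = 2 - y
r(S, h) = -20 (r(S, h) = -4*(2 - 1*(-3)) = -4*(2 + 3) = -4*5 = -20)
(r(-1, 8) + 34)*l = (-20 + 34)*21 = 14*21 = 294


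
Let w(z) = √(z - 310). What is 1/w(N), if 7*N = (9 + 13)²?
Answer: -I*√11802/1686 ≈ -0.064435*I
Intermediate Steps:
N = 484/7 (N = (9 + 13)²/7 = (⅐)*22² = (⅐)*484 = 484/7 ≈ 69.143)
w(z) = √(-310 + z)
1/w(N) = 1/(√(-310 + 484/7)) = 1/(√(-1686/7)) = 1/(I*√11802/7) = -I*√11802/1686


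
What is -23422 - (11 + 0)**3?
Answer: -24753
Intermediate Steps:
-23422 - (11 + 0)**3 = -23422 - 1*11**3 = -23422 - 1*1331 = -23422 - 1331 = -24753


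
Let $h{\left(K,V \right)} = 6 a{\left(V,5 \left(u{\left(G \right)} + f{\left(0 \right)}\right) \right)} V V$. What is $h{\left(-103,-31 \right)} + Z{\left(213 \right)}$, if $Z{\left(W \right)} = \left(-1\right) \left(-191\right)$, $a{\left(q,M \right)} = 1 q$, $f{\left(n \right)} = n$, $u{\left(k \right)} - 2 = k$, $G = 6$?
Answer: $-178555$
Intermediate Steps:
$u{\left(k \right)} = 2 + k$
$a{\left(q,M \right)} = q$
$Z{\left(W \right)} = 191$
$h{\left(K,V \right)} = 6 V^{3}$ ($h{\left(K,V \right)} = 6 V V V = 6 V^{2} V = 6 V^{3}$)
$h{\left(-103,-31 \right)} + Z{\left(213 \right)} = 6 \left(-31\right)^{3} + 191 = 6 \left(-29791\right) + 191 = -178746 + 191 = -178555$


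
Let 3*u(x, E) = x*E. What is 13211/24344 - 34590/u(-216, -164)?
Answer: -14292989/5988624 ≈ -2.3867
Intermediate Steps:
u(x, E) = E*x/3 (u(x, E) = (x*E)/3 = (E*x)/3 = E*x/3)
13211/24344 - 34590/u(-216, -164) = 13211/24344 - 34590/((⅓)*(-164)*(-216)) = 13211*(1/24344) - 34590/11808 = 13211/24344 - 34590*1/11808 = 13211/24344 - 5765/1968 = -14292989/5988624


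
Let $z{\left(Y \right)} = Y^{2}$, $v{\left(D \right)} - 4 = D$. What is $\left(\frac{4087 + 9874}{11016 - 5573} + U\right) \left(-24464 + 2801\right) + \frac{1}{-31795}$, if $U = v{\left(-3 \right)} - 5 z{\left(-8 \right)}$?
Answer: $\frac{1186315900294817}{173060185} \approx 6.8549 \cdot 10^{6}$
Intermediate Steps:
$v{\left(D \right)} = 4 + D$
$U = -319$ ($U = \left(4 - 3\right) - 5 \left(-8\right)^{2} = 1 - 320 = -319$)
$\left(\frac{4087 + 9874}{11016 - 5573} + U\right) \left(-24464 + 2801\right) + \frac{1}{-31795} = \left(\frac{4087 + 9874}{11016 - 5573} - 319\right) \left(-24464 + 2801\right) + \frac{1}{-31795} = \left(\frac{13961}{5443} - 319\right) \left(-21663\right) - \frac{1}{31795} = \left(- \frac{1722356}{5443}\right) \left(-21663\right) - \frac{1}{31795} = \frac{37311398028}{5443} - \frac{1}{31795} = \frac{1186315900294817}{173060185}$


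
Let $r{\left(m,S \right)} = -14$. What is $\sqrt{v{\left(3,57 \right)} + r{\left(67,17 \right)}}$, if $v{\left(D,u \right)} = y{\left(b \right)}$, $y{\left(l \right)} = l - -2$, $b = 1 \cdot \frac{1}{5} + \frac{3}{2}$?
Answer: $\frac{i \sqrt{1030}}{10} \approx 3.2094 i$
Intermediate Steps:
$b = \frac{17}{10}$ ($b = 1 \cdot \frac{1}{5} + 3 \cdot \frac{1}{2} = \frac{1}{5} + \frac{3}{2} = \frac{17}{10} \approx 1.7$)
$y{\left(l \right)} = 2 + l$ ($y{\left(l \right)} = l + 2 = 2 + l$)
$v{\left(D,u \right)} = \frac{37}{10}$ ($v{\left(D,u \right)} = 2 + \frac{17}{10} = \frac{37}{10}$)
$\sqrt{v{\left(3,57 \right)} + r{\left(67,17 \right)}} = \sqrt{\frac{37}{10} - 14} = \sqrt{- \frac{103}{10}} = \frac{i \sqrt{1030}}{10}$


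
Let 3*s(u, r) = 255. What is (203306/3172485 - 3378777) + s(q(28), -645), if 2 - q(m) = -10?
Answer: -10718849486314/3172485 ≈ -3.3787e+6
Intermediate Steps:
q(m) = 12 (q(m) = 2 - 1*(-10) = 2 + 10 = 12)
s(u, r) = 85 (s(u, r) = (⅓)*255 = 85)
(203306/3172485 - 3378777) + s(q(28), -645) = (203306/3172485 - 3378777) + 85 = -10719119147539/3172485 + 85 = -10718849486314/3172485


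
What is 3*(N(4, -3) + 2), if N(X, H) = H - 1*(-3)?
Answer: 6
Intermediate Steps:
N(X, H) = 3 + H (N(X, H) = H + 3 = 3 + H)
3*(N(4, -3) + 2) = 3*((3 - 3) + 2) = 3*(0 + 2) = 3*2 = 6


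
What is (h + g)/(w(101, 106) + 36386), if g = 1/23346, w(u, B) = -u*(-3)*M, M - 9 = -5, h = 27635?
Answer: 645166711/877762908 ≈ 0.73501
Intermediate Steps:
M = 4 (M = 9 - 5 = 4)
w(u, B) = 12*u (w(u, B) = -u*(-3)*4 = -(-3*u)*4 = -(-12)*u = 12*u)
g = 1/23346 ≈ 4.2834e-5
(h + g)/(w(101, 106) + 36386) = (27635 + 1/23346)/(12*101 + 36386) = 645166711/(23346*(1212 + 36386)) = (645166711/23346)/37598 = (645166711/23346)*(1/37598) = 645166711/877762908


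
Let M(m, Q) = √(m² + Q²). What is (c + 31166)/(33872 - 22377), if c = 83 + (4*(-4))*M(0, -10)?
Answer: 31089/11495 ≈ 2.7046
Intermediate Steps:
M(m, Q) = √(Q² + m²)
c = -77 (c = 83 + (4*(-4))*√((-10)² + 0²) = 83 - 16*√(100 + 0) = 83 - 16*√100 = 83 - 16*10 = 83 - 160 = -77)
(c + 31166)/(33872 - 22377) = (-77 + 31166)/(33872 - 22377) = 31089/11495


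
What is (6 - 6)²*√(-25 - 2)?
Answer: 0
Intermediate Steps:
(6 - 6)²*√(-25 - 2) = 0²*√(-27) = 0*(3*I*√3) = 0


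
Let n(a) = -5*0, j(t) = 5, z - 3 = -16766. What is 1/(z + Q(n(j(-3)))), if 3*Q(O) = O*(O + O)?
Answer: -1/16763 ≈ -5.9655e-5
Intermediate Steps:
z = -16763 (z = 3 - 16766 = -16763)
n(a) = 0
Q(O) = 2*O²/3 (Q(O) = (O*(O + O))/3 = (O*(2*O))/3 = (2*O²)/3 = 2*O²/3)
1/(z + Q(n(j(-3)))) = 1/(-16763 + (⅔)*0²) = 1/(-16763 + (⅔)*0) = 1/(-16763 + 0) = 1/(-16763) = -1/16763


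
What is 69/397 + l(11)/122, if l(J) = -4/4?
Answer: 8021/48434 ≈ 0.16561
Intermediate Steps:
l(J) = -1 (l(J) = -4*1/4 = -1)
69/397 + l(11)/122 = 69/397 - 1/122 = 8021/48434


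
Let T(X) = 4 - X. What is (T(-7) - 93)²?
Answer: 6724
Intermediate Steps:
(T(-7) - 93)² = ((4 - 1*(-7)) - 93)² = ((4 + 7) - 93)² = (11 - 93)² = (-82)² = 6724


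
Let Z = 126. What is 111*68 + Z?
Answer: 7674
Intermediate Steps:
111*68 + Z = 111*68 + 126 = 7548 + 126 = 7674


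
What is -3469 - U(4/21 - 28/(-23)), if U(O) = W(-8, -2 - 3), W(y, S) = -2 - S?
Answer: -3472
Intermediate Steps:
U(O) = 3 (U(O) = -2 - (-2 - 3) = -2 - 1*(-5) = -2 + 5 = 3)
-3469 - U(4/21 - 28/(-23)) = -3469 - 1*3 = -3469 - 3 = -3472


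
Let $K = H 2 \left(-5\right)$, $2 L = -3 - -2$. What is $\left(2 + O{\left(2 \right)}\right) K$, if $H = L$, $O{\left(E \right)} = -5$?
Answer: $-15$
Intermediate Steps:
$L = - \frac{1}{2}$ ($L = \frac{-3 - -2}{2} = \frac{-3 + 2}{2} = \frac{1}{2} \left(-1\right) = - \frac{1}{2} \approx -0.5$)
$H = - \frac{1}{2} \approx -0.5$
$K = 5$ ($K = \left(- \frac{1}{2}\right) 2 \left(-5\right) = \left(-1\right) \left(-5\right) = 5$)
$\left(2 + O{\left(2 \right)}\right) K = \left(2 - 5\right) 5 = \left(-3\right) 5 = -15$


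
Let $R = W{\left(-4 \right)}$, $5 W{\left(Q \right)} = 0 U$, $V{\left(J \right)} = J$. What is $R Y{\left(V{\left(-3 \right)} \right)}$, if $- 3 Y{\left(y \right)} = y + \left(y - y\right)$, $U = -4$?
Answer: $0$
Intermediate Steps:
$W{\left(Q \right)} = 0$ ($W{\left(Q \right)} = \frac{0 \left(-4\right)}{5} = \frac{1}{5} \cdot 0 = 0$)
$Y{\left(y \right)} = - \frac{y}{3}$ ($Y{\left(y \right)} = - \frac{y + \left(y - y\right)}{3} = - \frac{y + 0}{3} = - \frac{y}{3}$)
$R = 0$
$R Y{\left(V{\left(-3 \right)} \right)} = 0 \left(\left(- \frac{1}{3}\right) \left(-3\right)\right) = 0 \cdot 1 = 0$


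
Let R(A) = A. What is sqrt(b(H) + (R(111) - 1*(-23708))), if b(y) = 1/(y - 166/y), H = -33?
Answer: 2*sqrt(5073016598)/923 ≈ 154.33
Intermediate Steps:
sqrt(b(H) + (R(111) - 1*(-23708))) = sqrt(-33/(-166 + (-33)**2) + (111 - 1*(-23708))) = sqrt(-33/(-166 + 1089) + (111 + 23708)) = sqrt(-33/923 + 23819) = sqrt(21984904/923) = 2*sqrt(5073016598)/923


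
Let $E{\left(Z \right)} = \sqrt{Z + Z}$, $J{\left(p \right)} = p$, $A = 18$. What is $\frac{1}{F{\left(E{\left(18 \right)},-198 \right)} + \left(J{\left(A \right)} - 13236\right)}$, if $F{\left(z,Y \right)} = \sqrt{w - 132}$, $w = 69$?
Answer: $- \frac{4406}{58238529} - \frac{i \sqrt{7}}{58238529} \approx -7.5654 \cdot 10^{-5} - 4.543 \cdot 10^{-8} i$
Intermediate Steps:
$E{\left(Z \right)} = \sqrt{2} \sqrt{Z}$ ($E{\left(Z \right)} = \sqrt{2 Z} = \sqrt{2} \sqrt{Z}$)
$F{\left(z,Y \right)} = 3 i \sqrt{7}$ ($F{\left(z,Y \right)} = \sqrt{69 - 132} = \sqrt{-63} = 3 i \sqrt{7}$)
$\frac{1}{F{\left(E{\left(18 \right)},-198 \right)} + \left(J{\left(A \right)} - 13236\right)} = \frac{1}{3 i \sqrt{7} + \left(18 - 13236\right)} = \frac{1}{3 i \sqrt{7} - 13218} = \frac{1}{-13218 + 3 i \sqrt{7}}$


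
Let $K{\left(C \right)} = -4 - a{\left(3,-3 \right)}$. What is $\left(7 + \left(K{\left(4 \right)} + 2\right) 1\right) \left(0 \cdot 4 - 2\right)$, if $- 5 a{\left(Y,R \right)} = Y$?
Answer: $- \frac{56}{5} \approx -11.2$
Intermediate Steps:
$a{\left(Y,R \right)} = - \frac{Y}{5}$
$K{\left(C \right)} = - \frac{17}{5}$ ($K{\left(C \right)} = -4 - \left(- \frac{1}{5}\right) 3 = -4 - - \frac{3}{5} = -4 + \frac{3}{5} = - \frac{17}{5}$)
$\left(7 + \left(K{\left(4 \right)} + 2\right) 1\right) \left(0 \cdot 4 - 2\right) = \left(7 + \left(- \frac{17}{5} + 2\right) 1\right) \left(0 \cdot 4 - 2\right) = \left(7 - \frac{7}{5}\right) \left(0 - 2\right) = \left(7 - \frac{7}{5}\right) \left(-2\right) = \frac{28}{5} \left(-2\right) = - \frac{56}{5}$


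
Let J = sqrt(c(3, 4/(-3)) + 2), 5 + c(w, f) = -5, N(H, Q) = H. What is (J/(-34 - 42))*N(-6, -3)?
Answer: 3*I*sqrt(2)/19 ≈ 0.2233*I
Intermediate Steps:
c(w, f) = -10 (c(w, f) = -5 - 5 = -10)
J = 2*I*sqrt(2) (J = sqrt(-10 + 2) = sqrt(-8) = 2*I*sqrt(2) ≈ 2.8284*I)
(J/(-34 - 42))*N(-6, -3) = ((2*I*sqrt(2))/(-34 - 42))*(-6) = ((2*I*sqrt(2))/(-76))*(-6) = ((2*I*sqrt(2))*(-1/76))*(-6) = -I*sqrt(2)/38*(-6) = 3*I*sqrt(2)/19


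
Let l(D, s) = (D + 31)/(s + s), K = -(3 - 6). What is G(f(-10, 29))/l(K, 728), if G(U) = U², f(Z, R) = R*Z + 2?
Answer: 60383232/17 ≈ 3.5520e+6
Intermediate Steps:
f(Z, R) = 2 + R*Z
K = 3 (K = -1*(-3) = 3)
l(D, s) = (31 + D)/(2*s) (l(D, s) = (31 + D)/((2*s)) = (31 + D)*(1/(2*s)) = (31 + D)/(2*s))
G(f(-10, 29))/l(K, 728) = (2 + 29*(-10))²/(((½)*(31 + 3)/728)) = (2 - 290)²/(((½)*(1/728)*34)) = (-288)²/(17/728) = 82944*(728/17) = 60383232/17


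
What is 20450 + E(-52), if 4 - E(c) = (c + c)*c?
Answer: 15046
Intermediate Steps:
E(c) = 4 - 2*c² (E(c) = 4 - (c + c)*c = 4 - 2*c*c = 4 - 2*c²)
20450 + E(-52) = 20450 + (4 - 2*(-52)²) = 20450 + (4 - 2*2704) = 20450 + (4 - 5408) = 20450 - 5404 = 15046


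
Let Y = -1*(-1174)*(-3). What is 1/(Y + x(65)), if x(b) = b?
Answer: -1/3457 ≈ -0.00028927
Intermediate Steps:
Y = -3522 (Y = 1174*(-3) = -3522)
1/(Y + x(65)) = 1/(-3522 + 65) = 1/(-3457) = -1/3457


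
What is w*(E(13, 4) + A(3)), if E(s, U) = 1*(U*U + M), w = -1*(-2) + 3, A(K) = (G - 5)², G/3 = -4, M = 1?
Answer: 1530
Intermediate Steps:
G = -12 (G = 3*(-4) = -12)
A(K) = 289 (A(K) = (-12 - 5)² = (-17)² = 289)
w = 5 (w = 2 + 3 = 5)
E(s, U) = 1 + U² (E(s, U) = 1*(U*U + 1) = 1*(U² + 1) = 1*(1 + U²) = 1 + U²)
w*(E(13, 4) + A(3)) = 5*((1 + 4²) + 289) = 5*((1 + 16) + 289) = 5*(17 + 289) = 5*306 = 1530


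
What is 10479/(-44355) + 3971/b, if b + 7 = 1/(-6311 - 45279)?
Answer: -3030174044233/5339321835 ≈ -567.52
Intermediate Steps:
b = -361131/51590 (b = -7 + 1/(-6311 - 45279) = -7 + 1/(-51590) = -7 - 1/51590 = -361131/51590 ≈ -7.0000)
10479/(-44355) + 3971/b = 10479/(-44355) + 3971/(-361131/51590) = 10479*(-1/44355) + 3971*(-51590/361131) = -3493/14785 - 204863890/361131 = -3030174044233/5339321835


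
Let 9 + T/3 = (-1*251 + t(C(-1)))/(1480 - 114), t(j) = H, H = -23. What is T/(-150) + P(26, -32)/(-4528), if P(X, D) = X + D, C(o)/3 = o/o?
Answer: 7164713/38657800 ≈ 0.18534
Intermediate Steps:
C(o) = 3 (C(o) = 3*(o/o) = 3*1 = 3)
t(j) = -23
P(X, D) = D + X
T = -18852/683 (T = -27 + 3*((-1*251 - 23)/(1480 - 114)) = -27 + 3*((-251 - 23)/1366) = -27 + 3*(-274*1/1366) = -27 + 3*(-137/683) = -27 - 411/683 = -18852/683 ≈ -27.602)
T/(-150) + P(26, -32)/(-4528) = -18852/683/(-150) + (-32 + 26)/(-4528) = -18852/683*(-1/150) - 6*(-1/4528) = 3142/17075 + 3/2264 = 7164713/38657800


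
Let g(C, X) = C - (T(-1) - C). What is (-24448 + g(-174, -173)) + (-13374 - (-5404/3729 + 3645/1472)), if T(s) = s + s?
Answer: -209513148301/5489088 ≈ -38169.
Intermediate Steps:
T(s) = 2*s
g(C, X) = 2 + 2*C (g(C, X) = C - (2*(-1) - C) = C - (-2 - C) = C + (2 + C) = 2 + 2*C)
(-24448 + g(-174, -173)) + (-13374 - (-5404/3729 + 3645/1472)) = (-24448 + (2 + 2*(-174))) + (-13374 - (-5404/3729 + 3645/1472)) = (-24448 + (2 - 348)) + (-13374 - (-5404*1/3729 + 3645*(1/1472))) = (-24448 - 346) + (-13374 - (-5404/3729 + 3645/1472)) = -24794 + (-13374 - 1*5637517/5489088) = -24794 + (-13374 - 5637517/5489088) = -24794 - 73416700429/5489088 = -209513148301/5489088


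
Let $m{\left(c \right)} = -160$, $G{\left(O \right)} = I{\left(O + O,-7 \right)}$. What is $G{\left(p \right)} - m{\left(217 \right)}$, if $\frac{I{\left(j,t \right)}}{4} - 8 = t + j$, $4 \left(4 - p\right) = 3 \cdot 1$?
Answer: $190$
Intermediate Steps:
$p = \frac{13}{4}$ ($p = 4 - \frac{3 \cdot 1}{4} = 4 - \frac{3}{4} = \frac{13}{4} \approx 3.25$)
$I{\left(j,t \right)} = 32 + 4 j + 4 t$ ($I{\left(j,t \right)} = 32 + 4 \left(t + j\right) = 32 + 4 \left(j + t\right) = 32 + \left(4 j + 4 t\right) = 32 + 4 j + 4 t$)
$G{\left(O \right)} = 4 + 8 O$ ($G{\left(O \right)} = 32 + 4 \left(O + O\right) + 4 \left(-7\right) = 32 + 4 \cdot 2 O - 28 = 32 + 8 O - 28 = 4 + 8 O$)
$G{\left(p \right)} - m{\left(217 \right)} = \left(4 + 8 \cdot \frac{13}{4}\right) - -160 = \left(4 + 26\right) + 160 = 30 + 160 = 190$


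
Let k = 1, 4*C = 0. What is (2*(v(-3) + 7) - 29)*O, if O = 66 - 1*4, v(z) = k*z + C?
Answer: -1302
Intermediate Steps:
C = 0 (C = (¼)*0 = 0)
v(z) = z (v(z) = 1*z + 0 = z + 0 = z)
O = 62 (O = 66 - 4 = 62)
(2*(v(-3) + 7) - 29)*O = (2*(-3 + 7) - 29)*62 = (2*4 - 29)*62 = (8 - 29)*62 = -21*62 = -1302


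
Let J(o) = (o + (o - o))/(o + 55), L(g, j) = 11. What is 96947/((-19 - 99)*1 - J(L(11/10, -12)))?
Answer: -581682/709 ≈ -820.43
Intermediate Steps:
J(o) = o/(55 + o) (J(o) = (o + 0)/(55 + o) = o/(55 + o))
96947/((-19 - 99)*1 - J(L(11/10, -12))) = 96947/((-19 - 99)*1 - 11/(55 + 11)) = 96947/(-118*1 - 11/66) = 96947/(-118 - 11/66) = 96947/(-118 - 1*⅙) = 96947/(-118 - ⅙) = 96947/(-709/6) = 96947*(-6/709) = -581682/709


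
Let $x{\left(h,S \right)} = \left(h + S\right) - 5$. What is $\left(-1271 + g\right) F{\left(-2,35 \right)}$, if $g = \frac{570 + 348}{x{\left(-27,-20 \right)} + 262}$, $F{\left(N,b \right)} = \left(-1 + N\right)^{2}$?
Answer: $- \frac{398988}{35} \approx -11400.0$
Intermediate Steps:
$x{\left(h,S \right)} = -5 + S + h$ ($x{\left(h,S \right)} = \left(S + h\right) - 5 = -5 + S + h$)
$g = \frac{153}{35}$ ($g = \frac{570 + 348}{\left(-5 - 20 - 27\right) + 262} = \frac{918}{-52 + 262} = \frac{918}{210} = 918 \cdot \frac{1}{210} = \frac{153}{35} \approx 4.3714$)
$\left(-1271 + g\right) F{\left(-2,35 \right)} = \left(-1271 + \frac{153}{35}\right) \left(-1 - 2\right)^{2} = - \frac{44332 \left(-3\right)^{2}}{35} = \left(- \frac{44332}{35}\right) 9 = - \frac{398988}{35}$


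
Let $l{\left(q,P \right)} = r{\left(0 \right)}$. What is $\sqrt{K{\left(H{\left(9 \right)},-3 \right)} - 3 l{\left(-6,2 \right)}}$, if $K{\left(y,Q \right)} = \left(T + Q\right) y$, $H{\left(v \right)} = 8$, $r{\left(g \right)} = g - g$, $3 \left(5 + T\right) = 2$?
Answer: $\frac{4 i \sqrt{33}}{3} \approx 7.6594 i$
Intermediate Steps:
$T = - \frac{13}{3}$ ($T = -5 + \frac{1}{3} \cdot 2 = -5 + \frac{2}{3} = - \frac{13}{3} \approx -4.3333$)
$r{\left(g \right)} = 0$
$l{\left(q,P \right)} = 0$
$K{\left(y,Q \right)} = y \left(- \frac{13}{3} + Q\right)$ ($K{\left(y,Q \right)} = \left(- \frac{13}{3} + Q\right) y = y \left(- \frac{13}{3} + Q\right)$)
$\sqrt{K{\left(H{\left(9 \right)},-3 \right)} - 3 l{\left(-6,2 \right)}} = \sqrt{\frac{1}{3} \cdot 8 \left(-13 + 3 \left(-3\right)\right) - 0} = \sqrt{\frac{1}{3} \cdot 8 \left(-13 - 9\right) + 0} = \sqrt{\frac{1}{3} \cdot 8 \left(-22\right) + 0} = \sqrt{- \frac{176}{3} + 0} = \sqrt{- \frac{176}{3}} = \frac{4 i \sqrt{33}}{3}$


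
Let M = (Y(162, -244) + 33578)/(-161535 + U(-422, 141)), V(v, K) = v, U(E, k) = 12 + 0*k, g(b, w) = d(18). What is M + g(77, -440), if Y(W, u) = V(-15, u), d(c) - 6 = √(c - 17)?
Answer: 1097098/161523 ≈ 6.7922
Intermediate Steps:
d(c) = 6 + √(-17 + c) (d(c) = 6 + √(c - 17) = 6 + √(-17 + c))
g(b, w) = 7 (g(b, w) = 6 + √(-17 + 18) = 6 + √1 = 6 + 1 = 7)
U(E, k) = 12 (U(E, k) = 12 + 0 = 12)
Y(W, u) = -15
M = -33563/161523 (M = (-15 + 33578)/(-161535 + 12) = 33563/(-161523) = 33563*(-1/161523) = -33563/161523 ≈ -0.20779)
M + g(77, -440) = -33563/161523 + 7 = 1097098/161523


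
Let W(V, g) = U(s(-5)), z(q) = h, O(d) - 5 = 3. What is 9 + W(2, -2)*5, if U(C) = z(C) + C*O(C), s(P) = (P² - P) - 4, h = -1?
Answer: 1044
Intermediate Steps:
O(d) = 8 (O(d) = 5 + 3 = 8)
z(q) = -1
s(P) = -4 + P² - P
U(C) = -1 + 8*C (U(C) = -1 + C*8 = -1 + 8*C)
W(V, g) = 207 (W(V, g) = -1 + 8*(-4 + (-5)² - 1*(-5)) = -1 + 8*(-4 + 25 + 5) = -1 + 8*26 = -1 + 208 = 207)
9 + W(2, -2)*5 = 9 + 207*5 = 9 + 1035 = 1044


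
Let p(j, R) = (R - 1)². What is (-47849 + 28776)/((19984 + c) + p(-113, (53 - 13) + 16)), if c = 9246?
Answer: -19073/32255 ≈ -0.59132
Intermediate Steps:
p(j, R) = (-1 + R)²
(-47849 + 28776)/((19984 + c) + p(-113, (53 - 13) + 16)) = (-47849 + 28776)/((19984 + 9246) + (-1 + ((53 - 13) + 16))²) = -19073/(29230 + (-1 + (40 + 16))²) = -19073/(29230 + (-1 + 56)²) = -19073/(29230 + 55²) = -19073/(29230 + 3025) = -19073/32255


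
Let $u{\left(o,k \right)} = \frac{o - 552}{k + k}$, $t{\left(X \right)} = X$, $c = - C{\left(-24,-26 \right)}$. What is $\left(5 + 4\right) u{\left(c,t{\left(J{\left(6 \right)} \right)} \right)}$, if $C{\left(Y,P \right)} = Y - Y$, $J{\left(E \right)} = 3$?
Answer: $-828$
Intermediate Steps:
$C{\left(Y,P \right)} = 0$
$c = 0$ ($c = \left(-1\right) 0 = 0$)
$u{\left(o,k \right)} = \frac{-552 + o}{2 k}$
$\left(5 + 4\right) u{\left(c,t{\left(J{\left(6 \right)} \right)} \right)} = \left(5 + 4\right) \frac{-552 + 0}{2 \cdot 3} = 9 \cdot \frac{1}{2} \cdot \frac{1}{3} \left(-552\right) = 9 \left(-92\right) = -828$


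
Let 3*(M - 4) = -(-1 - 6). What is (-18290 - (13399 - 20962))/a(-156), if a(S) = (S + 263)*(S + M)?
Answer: 32181/48043 ≈ 0.66984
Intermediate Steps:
M = 19/3 (M = 4 + (-(-1 - 6))/3 = 4 + (-1*(-7))/3 = 4 + (1/3)*7 = 4 + 7/3 = 19/3 ≈ 6.3333)
a(S) = (263 + S)*(19/3 + S) (a(S) = (S + 263)*(S + 19/3) = (263 + S)*(19/3 + S))
(-18290 - (13399 - 20962))/a(-156) = (-18290 - (13399 - 20962))/(4997/3 + (-156)**2 + (808/3)*(-156)) = (-18290 - 1*(-7563))/(4997/3 + 24336 - 42016) = (-18290 + 7563)/(-48043/3) = -10727*(-3/48043) = 32181/48043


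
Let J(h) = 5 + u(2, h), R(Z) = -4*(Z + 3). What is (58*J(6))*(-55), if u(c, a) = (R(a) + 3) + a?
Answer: 70180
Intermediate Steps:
R(Z) = -12 - 4*Z (R(Z) = -4*(3 + Z) = -12 - 4*Z)
u(c, a) = -9 - 3*a (u(c, a) = ((-12 - 4*a) + 3) + a = (-9 - 4*a) + a = -9 - 3*a)
J(h) = -4 - 3*h (J(h) = 5 + (-9 - 3*h) = -4 - 3*h)
(58*J(6))*(-55) = (58*(-4 - 3*6))*(-55) = (58*(-4 - 18))*(-55) = (58*(-22))*(-55) = -1276*(-55) = 70180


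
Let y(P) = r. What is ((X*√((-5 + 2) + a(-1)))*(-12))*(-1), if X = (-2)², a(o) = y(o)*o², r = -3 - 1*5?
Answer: 48*I*√11 ≈ 159.2*I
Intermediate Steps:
r = -8 (r = -3 - 5 = -8)
y(P) = -8
a(o) = -8*o²
X = 4
((X*√((-5 + 2) + a(-1)))*(-12))*(-1) = ((4*√((-5 + 2) - 8*(-1)²))*(-12))*(-1) = ((4*√(-3 - 8*1))*(-12))*(-1) = ((4*√(-3 - 8))*(-12))*(-1) = ((4*√(-11))*(-12))*(-1) = ((4*(I*√11))*(-12))*(-1) = ((4*I*√11)*(-12))*(-1) = -48*I*√11*(-1) = 48*I*√11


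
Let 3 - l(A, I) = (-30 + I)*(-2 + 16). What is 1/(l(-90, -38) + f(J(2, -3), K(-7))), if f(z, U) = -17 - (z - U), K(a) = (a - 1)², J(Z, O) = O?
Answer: 1/1005 ≈ 0.00099503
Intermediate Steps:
l(A, I) = 423 - 14*I (l(A, I) = 3 - (-30 + I)*(-2 + 16) = 3 - (-30 + I)*14 = 3 - (-420 + 14*I) = 3 + (420 - 14*I) = 423 - 14*I)
K(a) = (-1 + a)²
f(z, U) = -17 + U - z (f(z, U) = -17 + (U - z) = -17 + U - z)
1/(l(-90, -38) + f(J(2, -3), K(-7))) = 1/((423 - 14*(-38)) + (-17 + (-1 - 7)² - 1*(-3))) = 1/((423 + 532) + (-17 + (-8)² + 3)) = 1/(955 + (-17 + 64 + 3)) = 1/(955 + 50) = 1/1005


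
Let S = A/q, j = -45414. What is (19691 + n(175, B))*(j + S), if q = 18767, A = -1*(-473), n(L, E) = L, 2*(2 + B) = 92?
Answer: -2418782176470/2681 ≈ -9.0219e+8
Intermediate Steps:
B = 44 (B = -2 + (½)*92 = -2 + 46 = 44)
A = 473
S = 473/18767 ≈ 0.025204
(19691 + n(175, B))*(j + S) = (19691 + 175)*(-45414 + 473/18767) = 19866*(-852284065/18767) = -2418782176470/2681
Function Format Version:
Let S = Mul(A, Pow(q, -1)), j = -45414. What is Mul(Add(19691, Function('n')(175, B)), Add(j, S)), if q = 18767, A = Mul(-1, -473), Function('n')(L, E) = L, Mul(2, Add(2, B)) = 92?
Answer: Rational(-2418782176470, 2681) ≈ -9.0219e+8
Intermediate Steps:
B = 44 (B = Add(-2, Mul(Rational(1, 2), 92)) = Add(-2, 46) = 44)
A = 473
S = Rational(473, 18767) (S = Mul(473, Pow(18767, -1)) = Mul(473, Rational(1, 18767)) = Rational(473, 18767) ≈ 0.025204)
Mul(Add(19691, Function('n')(175, B)), Add(j, S)) = Mul(Add(19691, 175), Add(-45414, Rational(473, 18767))) = Mul(19866, Rational(-852284065, 18767)) = Rational(-2418782176470, 2681)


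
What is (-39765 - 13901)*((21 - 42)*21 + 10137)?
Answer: -520345536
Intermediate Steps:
(-39765 - 13901)*((21 - 42)*21 + 10137) = -53666*(-21*21 + 10137) = -53666*(-441 + 10137) = -53666*9696 = -520345536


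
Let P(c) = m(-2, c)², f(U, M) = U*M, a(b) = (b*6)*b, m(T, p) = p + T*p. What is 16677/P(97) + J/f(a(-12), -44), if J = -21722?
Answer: 419187565/178846272 ≈ 2.3438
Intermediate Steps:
a(b) = 6*b² (a(b) = (6*b)*b = 6*b²)
f(U, M) = M*U
P(c) = c² (P(c) = (c*(1 - 2))² = (c*(-1))² = (-c)² = c²)
16677/P(97) + J/f(a(-12), -44) = 16677/(97²) - 21722/((-264*(-12)²)) = 16677/9409 - 21722/((-264*144)) = 16677*(1/9409) - 21722/((-44*864)) = 16677/9409 - 21722/(-38016) = 16677/9409 - 21722*(-1/38016) = 16677/9409 + 10861/19008 = 419187565/178846272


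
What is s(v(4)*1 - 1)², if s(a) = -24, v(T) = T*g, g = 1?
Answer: 576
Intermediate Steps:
v(T) = T (v(T) = T*1 = T)
s(v(4)*1 - 1)² = (-24)² = 576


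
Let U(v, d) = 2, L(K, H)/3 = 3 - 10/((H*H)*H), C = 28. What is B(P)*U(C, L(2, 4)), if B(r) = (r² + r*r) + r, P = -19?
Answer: 1406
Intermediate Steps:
B(r) = r + 2*r² (B(r) = (r² + r²) + r = 2*r² + r = r + 2*r²)
L(K, H) = 9 - 30/H³ (L(K, H) = 3*(3 - 10/((H*H)*H)) = 3*(3 - 10/(H²*H)) = 3*(3 - 10/(H³)) = 3*(3 - 10/H³) = 9 - 30/H³)
B(P)*U(C, L(2, 4)) = -19*(1 + 2*(-19))*2 = -19*(1 - 38)*2 = -19*(-37)*2 = 703*2 = 1406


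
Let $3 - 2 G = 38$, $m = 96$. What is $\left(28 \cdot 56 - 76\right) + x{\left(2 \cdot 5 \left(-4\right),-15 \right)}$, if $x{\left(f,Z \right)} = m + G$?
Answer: $\frac{3141}{2} \approx 1570.5$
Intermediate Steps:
$G = - \frac{35}{2}$ ($G = \frac{3}{2} - 19 = - \frac{35}{2} \approx -17.5$)
$x{\left(f,Z \right)} = \frac{157}{2}$ ($x{\left(f,Z \right)} = 96 - \frac{35}{2} = \frac{157}{2}$)
$\left(28 \cdot 56 - 76\right) + x{\left(2 \cdot 5 \left(-4\right),-15 \right)} = \left(28 \cdot 56 - 76\right) + \frac{157}{2} = \left(1568 - 76\right) + \frac{157}{2} = 1492 + \frac{157}{2} = \frac{3141}{2}$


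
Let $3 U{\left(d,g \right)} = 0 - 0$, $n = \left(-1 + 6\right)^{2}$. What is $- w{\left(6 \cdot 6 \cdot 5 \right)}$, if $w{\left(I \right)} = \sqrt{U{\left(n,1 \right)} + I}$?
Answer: $- 6 \sqrt{5} \approx -13.416$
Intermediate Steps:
$n = 25$ ($n = 5^{2} = 25$)
$U{\left(d,g \right)} = 0$ ($U{\left(d,g \right)} = \frac{0 - 0}{3} = \frac{0 + 0}{3} = \frac{1}{3} \cdot 0 = 0$)
$w{\left(I \right)} = \sqrt{I}$ ($w{\left(I \right)} = \sqrt{0 + I} = \sqrt{I}$)
$- w{\left(6 \cdot 6 \cdot 5 \right)} = - \sqrt{6 \cdot 6 \cdot 5} = - \sqrt{36 \cdot 5} = - \sqrt{180} = - 6 \sqrt{5}$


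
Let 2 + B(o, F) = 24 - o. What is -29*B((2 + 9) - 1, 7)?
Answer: -348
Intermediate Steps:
B(o, F) = 22 - o (B(o, F) = -2 + (24 - o) = 22 - o)
-29*B((2 + 9) - 1, 7) = -29*(22 - ((2 + 9) - 1)) = -29*(22 - (11 - 1)) = -29*(22 - 1*10) = -29*(22 - 10) = -29*12 = -348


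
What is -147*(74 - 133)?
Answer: 8673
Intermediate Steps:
-147*(74 - 133) = -147*(-59) = 8673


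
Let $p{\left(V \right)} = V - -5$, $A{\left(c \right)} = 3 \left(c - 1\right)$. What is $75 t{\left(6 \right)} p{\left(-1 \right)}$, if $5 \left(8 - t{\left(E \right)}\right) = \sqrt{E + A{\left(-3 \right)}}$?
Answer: $2400 - 60 i \sqrt{6} \approx 2400.0 - 146.97 i$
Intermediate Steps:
$A{\left(c \right)} = -3 + 3 c$ ($A{\left(c \right)} = 3 \left(-1 + c\right) = -3 + 3 c$)
$p{\left(V \right)} = 5 + V$ ($p{\left(V \right)} = V + 5 = 5 + V$)
$t{\left(E \right)} = 8 - \frac{\sqrt{-12 + E}}{5}$ ($t{\left(E \right)} = 8 - \frac{\sqrt{E + \left(-3 + 3 \left(-3\right)\right)}}{5} = 8 - \frac{\sqrt{E - 12}}{5} = 8 - \frac{\sqrt{-12 + E}}{5}$)
$75 t{\left(6 \right)} p{\left(-1 \right)} = 75 \left(8 - \frac{\sqrt{-12 + 6}}{5}\right) \left(5 - 1\right) = 75 \left(8 - \frac{\sqrt{-6}}{5}\right) 4 = 75 \left(8 - \frac{i \sqrt{6}}{5}\right) 4 = \left(600 - 15 i \sqrt{6}\right) 4 = 2400 - 60 i \sqrt{6}$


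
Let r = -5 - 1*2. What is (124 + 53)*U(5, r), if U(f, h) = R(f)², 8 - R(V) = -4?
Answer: 25488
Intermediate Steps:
R(V) = 12 (R(V) = 8 - 1*(-4) = 8 + 4 = 12)
r = -7 (r = -5 - 2 = -7)
U(f, h) = 144 (U(f, h) = 12² = 144)
(124 + 53)*U(5, r) = (124 + 53)*144 = 177*144 = 25488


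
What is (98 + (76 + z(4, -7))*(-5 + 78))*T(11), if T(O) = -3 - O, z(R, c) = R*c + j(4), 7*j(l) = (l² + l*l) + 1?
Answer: -55246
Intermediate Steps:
j(l) = ⅐ + 2*l²/7 (j(l) = ((l² + l*l) + 1)/7 = ((l² + l²) + 1)/7 = (2*l² + 1)/7 = (1 + 2*l²)/7 = ⅐ + 2*l²/7)
z(R, c) = 33/7 + R*c (z(R, c) = R*c + (⅐ + (2/7)*4²) = R*c + (⅐ + (2/7)*16) = R*c + (⅐ + 32/7) = R*c + 33/7 = 33/7 + R*c)
(98 + (76 + z(4, -7))*(-5 + 78))*T(11) = (98 + (76 + (33/7 + 4*(-7)))*(-5 + 78))*(-3 - 1*11) = (98 + (76 + (33/7 - 28))*73)*(-3 - 11) = (98 + (76 - 163/7)*73)*(-14) = (98 + (369/7)*73)*(-14) = (98 + 26937/7)*(-14) = (27623/7)*(-14) = -55246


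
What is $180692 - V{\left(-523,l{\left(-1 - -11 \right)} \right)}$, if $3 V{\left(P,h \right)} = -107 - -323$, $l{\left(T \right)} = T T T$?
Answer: $180620$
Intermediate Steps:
$l{\left(T \right)} = T^{3}$ ($l{\left(T \right)} = T T^{2} = T^{3}$)
$V{\left(P,h \right)} = 72$ ($V{\left(P,h \right)} = \frac{-107 - -323}{3} = \frac{-107 + 323}{3} = \frac{1}{3} \cdot 216 = 72$)
$180692 - V{\left(-523,l{\left(-1 - -11 \right)} \right)} = 180692 - 72 = 180620$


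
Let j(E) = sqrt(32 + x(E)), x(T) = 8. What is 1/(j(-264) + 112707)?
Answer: 112707/12702867809 - 2*sqrt(10)/12702867809 ≈ 8.8721e-6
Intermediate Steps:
j(E) = 2*sqrt(10) (j(E) = sqrt(32 + 8) = sqrt(40) = 2*sqrt(10))
1/(j(-264) + 112707) = 1/(2*sqrt(10) + 112707) = 1/(112707 + 2*sqrt(10))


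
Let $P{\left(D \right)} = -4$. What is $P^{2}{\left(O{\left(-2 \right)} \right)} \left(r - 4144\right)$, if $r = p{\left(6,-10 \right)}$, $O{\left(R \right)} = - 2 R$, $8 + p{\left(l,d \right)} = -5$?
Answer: $-66512$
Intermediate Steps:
$p{\left(l,d \right)} = -13$ ($p{\left(l,d \right)} = -8 - 5 = -13$)
$r = -13$
$P^{2}{\left(O{\left(-2 \right)} \right)} \left(r - 4144\right) = \left(-4\right)^{2} \left(-13 - 4144\right) = 16 \left(-13 - 4144\right) = 16 \left(-4157\right) = -66512$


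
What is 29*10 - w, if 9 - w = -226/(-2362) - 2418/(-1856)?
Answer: 309499701/1095968 ≈ 282.40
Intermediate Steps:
w = 8331019/1095968 (w = 9 - (-226/(-2362) - 2418/(-1856)) = 9 - (-226*(-1/2362) - 2418*(-1/1856)) = 9 - (113/1181 + 1209/928) = 9 - 1*1532693/1095968 = 9 - 1532693/1095968 = 8331019/1095968 ≈ 7.6015)
29*10 - w = 29*10 - 1*8331019/1095968 = 290 - 8331019/1095968 = 309499701/1095968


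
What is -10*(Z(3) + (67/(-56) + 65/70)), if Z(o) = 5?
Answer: -1325/28 ≈ -47.321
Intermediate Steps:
-10*(Z(3) + (67/(-56) + 65/70)) = -10*(5 + (67/(-56) + 65/70)) = -10*(5 + (67*(-1/56) + 65*(1/70))) = -10*(5 + (-67/56 + 13/14)) = -10*(5 - 15/56) = -10*265/56 = -1325/28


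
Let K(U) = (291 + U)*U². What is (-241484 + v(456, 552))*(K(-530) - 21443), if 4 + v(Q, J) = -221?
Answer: 16232340851987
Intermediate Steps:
v(Q, J) = -225 (v(Q, J) = -4 - 221 = -225)
K(U) = U²*(291 + U)
(-241484 + v(456, 552))*(K(-530) - 21443) = (-241484 - 225)*((-530)²*(291 - 530) - 21443) = -241709*(280900*(-239) - 21443) = -241709*(-67135100 - 21443) = -241709*(-67156543) = 16232340851987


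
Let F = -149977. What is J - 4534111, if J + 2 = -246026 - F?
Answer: -4630162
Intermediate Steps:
J = -96051 (J = -2 + (-246026 - 1*(-149977)) = -2 + (-246026 + 149977) = -2 - 96049 = -96051)
J - 4534111 = -96051 - 4534111 = -4630162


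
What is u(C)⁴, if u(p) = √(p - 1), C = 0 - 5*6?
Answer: 961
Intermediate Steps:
C = -30 (C = 0 - 30 = -30)
u(p) = √(-1 + p)
u(C)⁴ = (√(-1 - 30))⁴ = (√(-31))⁴ = (I*√31)⁴ = 961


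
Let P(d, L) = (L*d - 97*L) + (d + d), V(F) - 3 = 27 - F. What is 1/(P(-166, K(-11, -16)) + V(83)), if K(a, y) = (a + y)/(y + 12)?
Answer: -4/8641 ≈ -0.00046291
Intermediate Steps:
V(F) = 30 - F (V(F) = 3 + (27 - F) = 30 - F)
K(a, y) = (a + y)/(12 + y)
P(d, L) = -97*L + 2*d + L*d (P(d, L) = (-97*L + L*d) + 2*d = -97*L + 2*d + L*d)
1/(P(-166, K(-11, -16)) + V(83)) = 1/((-97*(-11 - 16)/(12 - 16) + 2*(-166) + ((-11 - 16)/(12 - 16))*(-166)) + (30 - 1*83)) = 1/((-97*(-27)/(-4) - 332 + (-27/(-4))*(-166)) + (30 - 83)) = 1/((-(-97)*(-27)/4 - 332 - ¼*(-27)*(-166)) - 53) = 1/((-97*27/4 - 332 + (27/4)*(-166)) - 53) = 1/((-2619/4 - 332 - 2241/2) - 53) = 1/(-8429/4 - 53) = 1/(-8641/4) = -4/8641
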